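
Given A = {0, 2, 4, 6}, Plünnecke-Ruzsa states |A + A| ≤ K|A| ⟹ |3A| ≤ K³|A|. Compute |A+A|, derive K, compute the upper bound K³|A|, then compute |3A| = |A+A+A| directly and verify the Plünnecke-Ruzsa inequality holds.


|A| = 4.
Step 1: Compute A + A by enumerating all 16 pairs.
A + A = {0, 2, 4, 6, 8, 10, 12}, so |A + A| = 7.
Step 2: Doubling constant K = |A + A|/|A| = 7/4 = 7/4 ≈ 1.7500.
Step 3: Plünnecke-Ruzsa gives |3A| ≤ K³·|A| = (1.7500)³ · 4 ≈ 21.4375.
Step 4: Compute 3A = A + A + A directly by enumerating all triples (a,b,c) ∈ A³; |3A| = 10.
Step 5: Check 10 ≤ 21.4375? Yes ✓.

K = 7/4, Plünnecke-Ruzsa bound K³|A| ≈ 21.4375, |3A| = 10, inequality holds.


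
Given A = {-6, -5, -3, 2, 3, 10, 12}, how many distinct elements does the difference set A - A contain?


A - A = {a - a' : a, a' ∈ A}; |A| = 7.
Bounds: 2|A|-1 ≤ |A - A| ≤ |A|² - |A| + 1, i.e. 13 ≤ |A - A| ≤ 43.
Note: 0 ∈ A - A always (from a - a). The set is symmetric: if d ∈ A - A then -d ∈ A - A.
Enumerate nonzero differences d = a - a' with a > a' (then include -d):
Positive differences: {1, 2, 3, 5, 6, 7, 8, 9, 10, 13, 15, 16, 17, 18}
Full difference set: {0} ∪ (positive diffs) ∪ (negative diffs).
|A - A| = 1 + 2·14 = 29 (matches direct enumeration: 29).

|A - A| = 29


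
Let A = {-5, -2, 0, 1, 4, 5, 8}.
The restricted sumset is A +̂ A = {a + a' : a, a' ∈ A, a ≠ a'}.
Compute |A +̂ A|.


Restricted sumset: A +̂ A = {a + a' : a ∈ A, a' ∈ A, a ≠ a'}.
Equivalently, take A + A and drop any sum 2a that is achievable ONLY as a + a for a ∈ A (i.e. sums representable only with equal summands).
Enumerate pairs (a, a') with a < a' (symmetric, so each unordered pair gives one sum; this covers all a ≠ a'):
  -5 + -2 = -7
  -5 + 0 = -5
  -5 + 1 = -4
  -5 + 4 = -1
  -5 + 5 = 0
  -5 + 8 = 3
  -2 + 0 = -2
  -2 + 1 = -1
  -2 + 4 = 2
  -2 + 5 = 3
  -2 + 8 = 6
  0 + 1 = 1
  0 + 4 = 4
  0 + 5 = 5
  0 + 8 = 8
  1 + 4 = 5
  1 + 5 = 6
  1 + 8 = 9
  4 + 5 = 9
  4 + 8 = 12
  5 + 8 = 13
Collected distinct sums: {-7, -5, -4, -2, -1, 0, 1, 2, 3, 4, 5, 6, 8, 9, 12, 13}
|A +̂ A| = 16
(Reference bound: |A +̂ A| ≥ 2|A| - 3 for |A| ≥ 2, with |A| = 7 giving ≥ 11.)

|A +̂ A| = 16


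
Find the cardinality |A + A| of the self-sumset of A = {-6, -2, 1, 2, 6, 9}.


A + A = {a + a' : a, a' ∈ A}; |A| = 6.
General bounds: 2|A| - 1 ≤ |A + A| ≤ |A|(|A|+1)/2, i.e. 11 ≤ |A + A| ≤ 21.
Lower bound 2|A|-1 is attained iff A is an arithmetic progression.
Enumerate sums a + a' for a ≤ a' (symmetric, so this suffices):
a = -6: -6+-6=-12, -6+-2=-8, -6+1=-5, -6+2=-4, -6+6=0, -6+9=3
a = -2: -2+-2=-4, -2+1=-1, -2+2=0, -2+6=4, -2+9=7
a = 1: 1+1=2, 1+2=3, 1+6=7, 1+9=10
a = 2: 2+2=4, 2+6=8, 2+9=11
a = 6: 6+6=12, 6+9=15
a = 9: 9+9=18
Distinct sums: {-12, -8, -5, -4, -1, 0, 2, 3, 4, 7, 8, 10, 11, 12, 15, 18}
|A + A| = 16

|A + A| = 16


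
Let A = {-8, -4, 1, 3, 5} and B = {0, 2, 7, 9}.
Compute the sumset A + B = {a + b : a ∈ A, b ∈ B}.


A + B = {a + b : a ∈ A, b ∈ B}.
Enumerate all |A|·|B| = 5·4 = 20 pairs (a, b) and collect distinct sums.
a = -8: -8+0=-8, -8+2=-6, -8+7=-1, -8+9=1
a = -4: -4+0=-4, -4+2=-2, -4+7=3, -4+9=5
a = 1: 1+0=1, 1+2=3, 1+7=8, 1+9=10
a = 3: 3+0=3, 3+2=5, 3+7=10, 3+9=12
a = 5: 5+0=5, 5+2=7, 5+7=12, 5+9=14
Collecting distinct sums: A + B = {-8, -6, -4, -2, -1, 1, 3, 5, 7, 8, 10, 12, 14}
|A + B| = 13

A + B = {-8, -6, -4, -2, -1, 1, 3, 5, 7, 8, 10, 12, 14}


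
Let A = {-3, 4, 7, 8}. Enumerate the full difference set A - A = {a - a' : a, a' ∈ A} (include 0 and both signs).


A - A = {a - a' : a, a' ∈ A}.
Compute a - a' for each ordered pair (a, a'):
a = -3: -3--3=0, -3-4=-7, -3-7=-10, -3-8=-11
a = 4: 4--3=7, 4-4=0, 4-7=-3, 4-8=-4
a = 7: 7--3=10, 7-4=3, 7-7=0, 7-8=-1
a = 8: 8--3=11, 8-4=4, 8-7=1, 8-8=0
Collecting distinct values (and noting 0 appears from a-a):
A - A = {-11, -10, -7, -4, -3, -1, 0, 1, 3, 4, 7, 10, 11}
|A - A| = 13

A - A = {-11, -10, -7, -4, -3, -1, 0, 1, 3, 4, 7, 10, 11}


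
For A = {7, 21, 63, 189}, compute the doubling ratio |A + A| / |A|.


|A| = 4.
Compute A + A by enumerating all 16 pairs.
A + A = {14, 28, 42, 70, 84, 126, 196, 210, 252, 378}, so |A + A| = 10.
K = |A + A| / |A| = 10/4 = 5/2 ≈ 2.5000.
Reference: AP of size 4 gives K = 7/4 ≈ 1.7500; a fully generic set of size 4 gives K ≈ 2.5000.

|A| = 4, |A + A| = 10, K = 10/4 = 5/2.


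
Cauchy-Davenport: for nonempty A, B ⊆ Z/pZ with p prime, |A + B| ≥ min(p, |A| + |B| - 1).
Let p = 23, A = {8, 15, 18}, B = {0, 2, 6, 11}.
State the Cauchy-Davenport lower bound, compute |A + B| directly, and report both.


Cauchy-Davenport: |A + B| ≥ min(p, |A| + |B| - 1) for A, B nonempty in Z/pZ.
|A| = 3, |B| = 4, p = 23.
CD lower bound = min(23, 3 + 4 - 1) = min(23, 6) = 6.
Compute A + B mod 23 directly:
a = 8: 8+0=8, 8+2=10, 8+6=14, 8+11=19
a = 15: 15+0=15, 15+2=17, 15+6=21, 15+11=3
a = 18: 18+0=18, 18+2=20, 18+6=1, 18+11=6
A + B = {1, 3, 6, 8, 10, 14, 15, 17, 18, 19, 20, 21}, so |A + B| = 12.
Verify: 12 ≥ 6? Yes ✓.

CD lower bound = 6, actual |A + B| = 12.


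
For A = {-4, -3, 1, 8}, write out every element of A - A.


A - A = {a - a' : a, a' ∈ A}.
Compute a - a' for each ordered pair (a, a'):
a = -4: -4--4=0, -4--3=-1, -4-1=-5, -4-8=-12
a = -3: -3--4=1, -3--3=0, -3-1=-4, -3-8=-11
a = 1: 1--4=5, 1--3=4, 1-1=0, 1-8=-7
a = 8: 8--4=12, 8--3=11, 8-1=7, 8-8=0
Collecting distinct values (and noting 0 appears from a-a):
A - A = {-12, -11, -7, -5, -4, -1, 0, 1, 4, 5, 7, 11, 12}
|A - A| = 13

A - A = {-12, -11, -7, -5, -4, -1, 0, 1, 4, 5, 7, 11, 12}


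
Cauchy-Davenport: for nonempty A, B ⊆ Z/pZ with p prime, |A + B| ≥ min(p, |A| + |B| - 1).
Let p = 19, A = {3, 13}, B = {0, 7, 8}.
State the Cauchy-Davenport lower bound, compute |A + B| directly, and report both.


Cauchy-Davenport: |A + B| ≥ min(p, |A| + |B| - 1) for A, B nonempty in Z/pZ.
|A| = 2, |B| = 3, p = 19.
CD lower bound = min(19, 2 + 3 - 1) = min(19, 4) = 4.
Compute A + B mod 19 directly:
a = 3: 3+0=3, 3+7=10, 3+8=11
a = 13: 13+0=13, 13+7=1, 13+8=2
A + B = {1, 2, 3, 10, 11, 13}, so |A + B| = 6.
Verify: 6 ≥ 4? Yes ✓.

CD lower bound = 4, actual |A + B| = 6.


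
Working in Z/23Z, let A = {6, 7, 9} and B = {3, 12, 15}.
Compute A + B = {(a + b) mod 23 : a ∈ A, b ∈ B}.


Work in Z/23Z: reduce every sum a + b modulo 23.
Enumerate all 9 pairs:
a = 6: 6+3=9, 6+12=18, 6+15=21
a = 7: 7+3=10, 7+12=19, 7+15=22
a = 9: 9+3=12, 9+12=21, 9+15=1
Distinct residues collected: {1, 9, 10, 12, 18, 19, 21, 22}
|A + B| = 8 (out of 23 total residues).

A + B = {1, 9, 10, 12, 18, 19, 21, 22}


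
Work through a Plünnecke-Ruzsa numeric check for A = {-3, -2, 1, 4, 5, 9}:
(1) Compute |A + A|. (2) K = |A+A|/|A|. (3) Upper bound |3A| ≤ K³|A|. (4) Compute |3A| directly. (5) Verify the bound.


|A| = 6.
Step 1: Compute A + A by enumerating all 36 pairs.
A + A = {-6, -5, -4, -2, -1, 1, 2, 3, 5, 6, 7, 8, 9, 10, 13, 14, 18}, so |A + A| = 17.
Step 2: Doubling constant K = |A + A|/|A| = 17/6 = 17/6 ≈ 2.8333.
Step 3: Plünnecke-Ruzsa gives |3A| ≤ K³·|A| = (2.8333)³ · 6 ≈ 136.4722.
Step 4: Compute 3A = A + A + A directly by enumerating all triples (a,b,c) ∈ A³; |3A| = 32.
Step 5: Check 32 ≤ 136.4722? Yes ✓.

K = 17/6, Plünnecke-Ruzsa bound K³|A| ≈ 136.4722, |3A| = 32, inequality holds.


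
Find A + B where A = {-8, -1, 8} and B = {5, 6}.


A + B = {a + b : a ∈ A, b ∈ B}.
Enumerate all |A|·|B| = 3·2 = 6 pairs (a, b) and collect distinct sums.
a = -8: -8+5=-3, -8+6=-2
a = -1: -1+5=4, -1+6=5
a = 8: 8+5=13, 8+6=14
Collecting distinct sums: A + B = {-3, -2, 4, 5, 13, 14}
|A + B| = 6

A + B = {-3, -2, 4, 5, 13, 14}


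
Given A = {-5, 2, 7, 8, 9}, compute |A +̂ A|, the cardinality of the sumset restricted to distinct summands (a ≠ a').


Restricted sumset: A +̂ A = {a + a' : a ∈ A, a' ∈ A, a ≠ a'}.
Equivalently, take A + A and drop any sum 2a that is achievable ONLY as a + a for a ∈ A (i.e. sums representable only with equal summands).
Enumerate pairs (a, a') with a < a' (symmetric, so each unordered pair gives one sum; this covers all a ≠ a'):
  -5 + 2 = -3
  -5 + 7 = 2
  -5 + 8 = 3
  -5 + 9 = 4
  2 + 7 = 9
  2 + 8 = 10
  2 + 9 = 11
  7 + 8 = 15
  7 + 9 = 16
  8 + 9 = 17
Collected distinct sums: {-3, 2, 3, 4, 9, 10, 11, 15, 16, 17}
|A +̂ A| = 10
(Reference bound: |A +̂ A| ≥ 2|A| - 3 for |A| ≥ 2, with |A| = 5 giving ≥ 7.)

|A +̂ A| = 10


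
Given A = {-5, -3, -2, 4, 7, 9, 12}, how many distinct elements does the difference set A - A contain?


A - A = {a - a' : a, a' ∈ A}; |A| = 7.
Bounds: 2|A|-1 ≤ |A - A| ≤ |A|² - |A| + 1, i.e. 13 ≤ |A - A| ≤ 43.
Note: 0 ∈ A - A always (from a - a). The set is symmetric: if d ∈ A - A then -d ∈ A - A.
Enumerate nonzero differences d = a - a' with a > a' (then include -d):
Positive differences: {1, 2, 3, 5, 6, 7, 8, 9, 10, 11, 12, 14, 15, 17}
Full difference set: {0} ∪ (positive diffs) ∪ (negative diffs).
|A - A| = 1 + 2·14 = 29 (matches direct enumeration: 29).

|A - A| = 29


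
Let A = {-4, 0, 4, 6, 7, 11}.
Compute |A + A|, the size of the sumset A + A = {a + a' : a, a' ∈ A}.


A + A = {a + a' : a, a' ∈ A}; |A| = 6.
General bounds: 2|A| - 1 ≤ |A + A| ≤ |A|(|A|+1)/2, i.e. 11 ≤ |A + A| ≤ 21.
Lower bound 2|A|-1 is attained iff A is an arithmetic progression.
Enumerate sums a + a' for a ≤ a' (symmetric, so this suffices):
a = -4: -4+-4=-8, -4+0=-4, -4+4=0, -4+6=2, -4+7=3, -4+11=7
a = 0: 0+0=0, 0+4=4, 0+6=6, 0+7=7, 0+11=11
a = 4: 4+4=8, 4+6=10, 4+7=11, 4+11=15
a = 6: 6+6=12, 6+7=13, 6+11=17
a = 7: 7+7=14, 7+11=18
a = 11: 11+11=22
Distinct sums: {-8, -4, 0, 2, 3, 4, 6, 7, 8, 10, 11, 12, 13, 14, 15, 17, 18, 22}
|A + A| = 18

|A + A| = 18


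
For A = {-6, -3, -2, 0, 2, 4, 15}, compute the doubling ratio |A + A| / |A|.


|A| = 7.
Compute A + A by enumerating all 49 pairs.
A + A = {-12, -9, -8, -6, -5, -4, -3, -2, -1, 0, 1, 2, 4, 6, 8, 9, 12, 13, 15, 17, 19, 30}, so |A + A| = 22.
K = |A + A| / |A| = 22/7 (already in lowest terms) ≈ 3.1429.
Reference: AP of size 7 gives K = 13/7 ≈ 1.8571; a fully generic set of size 7 gives K ≈ 4.0000.

|A| = 7, |A + A| = 22, K = 22/7.


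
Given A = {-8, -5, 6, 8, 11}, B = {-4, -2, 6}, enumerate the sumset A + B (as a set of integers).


A + B = {a + b : a ∈ A, b ∈ B}.
Enumerate all |A|·|B| = 5·3 = 15 pairs (a, b) and collect distinct sums.
a = -8: -8+-4=-12, -8+-2=-10, -8+6=-2
a = -5: -5+-4=-9, -5+-2=-7, -5+6=1
a = 6: 6+-4=2, 6+-2=4, 6+6=12
a = 8: 8+-4=4, 8+-2=6, 8+6=14
a = 11: 11+-4=7, 11+-2=9, 11+6=17
Collecting distinct sums: A + B = {-12, -10, -9, -7, -2, 1, 2, 4, 6, 7, 9, 12, 14, 17}
|A + B| = 14

A + B = {-12, -10, -9, -7, -2, 1, 2, 4, 6, 7, 9, 12, 14, 17}


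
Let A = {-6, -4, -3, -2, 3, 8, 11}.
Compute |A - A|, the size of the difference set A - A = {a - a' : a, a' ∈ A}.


A - A = {a - a' : a, a' ∈ A}; |A| = 7.
Bounds: 2|A|-1 ≤ |A - A| ≤ |A|² - |A| + 1, i.e. 13 ≤ |A - A| ≤ 43.
Note: 0 ∈ A - A always (from a - a). The set is symmetric: if d ∈ A - A then -d ∈ A - A.
Enumerate nonzero differences d = a - a' with a > a' (then include -d):
Positive differences: {1, 2, 3, 4, 5, 6, 7, 8, 9, 10, 11, 12, 13, 14, 15, 17}
Full difference set: {0} ∪ (positive diffs) ∪ (negative diffs).
|A - A| = 1 + 2·16 = 33 (matches direct enumeration: 33).

|A - A| = 33


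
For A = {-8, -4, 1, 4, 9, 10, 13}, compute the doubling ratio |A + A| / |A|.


|A| = 7.
Compute A + A by enumerating all 49 pairs.
A + A = {-16, -12, -8, -7, -4, -3, 0, 1, 2, 5, 6, 8, 9, 10, 11, 13, 14, 17, 18, 19, 20, 22, 23, 26}, so |A + A| = 24.
K = |A + A| / |A| = 24/7 (already in lowest terms) ≈ 3.4286.
Reference: AP of size 7 gives K = 13/7 ≈ 1.8571; a fully generic set of size 7 gives K ≈ 4.0000.

|A| = 7, |A + A| = 24, K = 24/7.


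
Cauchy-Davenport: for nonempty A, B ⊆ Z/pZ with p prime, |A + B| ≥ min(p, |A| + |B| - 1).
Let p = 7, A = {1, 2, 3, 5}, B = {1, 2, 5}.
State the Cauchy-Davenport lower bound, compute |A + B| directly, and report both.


Cauchy-Davenport: |A + B| ≥ min(p, |A| + |B| - 1) for A, B nonempty in Z/pZ.
|A| = 4, |B| = 3, p = 7.
CD lower bound = min(7, 4 + 3 - 1) = min(7, 6) = 6.
Compute A + B mod 7 directly:
a = 1: 1+1=2, 1+2=3, 1+5=6
a = 2: 2+1=3, 2+2=4, 2+5=0
a = 3: 3+1=4, 3+2=5, 3+5=1
a = 5: 5+1=6, 5+2=0, 5+5=3
A + B = {0, 1, 2, 3, 4, 5, 6}, so |A + B| = 7.
Verify: 7 ≥ 6? Yes ✓.

CD lower bound = 6, actual |A + B| = 7.


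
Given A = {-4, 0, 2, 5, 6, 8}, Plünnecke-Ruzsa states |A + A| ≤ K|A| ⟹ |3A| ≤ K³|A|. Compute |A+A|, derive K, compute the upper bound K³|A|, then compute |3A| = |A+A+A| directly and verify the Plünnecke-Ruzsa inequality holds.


|A| = 6.
Step 1: Compute A + A by enumerating all 36 pairs.
A + A = {-8, -4, -2, 0, 1, 2, 4, 5, 6, 7, 8, 10, 11, 12, 13, 14, 16}, so |A + A| = 17.
Step 2: Doubling constant K = |A + A|/|A| = 17/6 = 17/6 ≈ 2.8333.
Step 3: Plünnecke-Ruzsa gives |3A| ≤ K³·|A| = (2.8333)³ · 6 ≈ 136.4722.
Step 4: Compute 3A = A + A + A directly by enumerating all triples (a,b,c) ∈ A³; |3A| = 30.
Step 5: Check 30 ≤ 136.4722? Yes ✓.

K = 17/6, Plünnecke-Ruzsa bound K³|A| ≈ 136.4722, |3A| = 30, inequality holds.


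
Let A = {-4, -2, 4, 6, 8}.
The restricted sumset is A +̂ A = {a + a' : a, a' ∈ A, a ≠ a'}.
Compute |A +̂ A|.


Restricted sumset: A +̂ A = {a + a' : a ∈ A, a' ∈ A, a ≠ a'}.
Equivalently, take A + A and drop any sum 2a that is achievable ONLY as a + a for a ∈ A (i.e. sums representable only with equal summands).
Enumerate pairs (a, a') with a < a' (symmetric, so each unordered pair gives one sum; this covers all a ≠ a'):
  -4 + -2 = -6
  -4 + 4 = 0
  -4 + 6 = 2
  -4 + 8 = 4
  -2 + 4 = 2
  -2 + 6 = 4
  -2 + 8 = 6
  4 + 6 = 10
  4 + 8 = 12
  6 + 8 = 14
Collected distinct sums: {-6, 0, 2, 4, 6, 10, 12, 14}
|A +̂ A| = 8
(Reference bound: |A +̂ A| ≥ 2|A| - 3 for |A| ≥ 2, with |A| = 5 giving ≥ 7.)

|A +̂ A| = 8


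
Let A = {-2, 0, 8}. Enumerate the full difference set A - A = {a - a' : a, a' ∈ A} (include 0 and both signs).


A - A = {a - a' : a, a' ∈ A}.
Compute a - a' for each ordered pair (a, a'):
a = -2: -2--2=0, -2-0=-2, -2-8=-10
a = 0: 0--2=2, 0-0=0, 0-8=-8
a = 8: 8--2=10, 8-0=8, 8-8=0
Collecting distinct values (and noting 0 appears from a-a):
A - A = {-10, -8, -2, 0, 2, 8, 10}
|A - A| = 7

A - A = {-10, -8, -2, 0, 2, 8, 10}


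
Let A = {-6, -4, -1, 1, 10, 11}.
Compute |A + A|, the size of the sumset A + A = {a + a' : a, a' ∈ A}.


A + A = {a + a' : a, a' ∈ A}; |A| = 6.
General bounds: 2|A| - 1 ≤ |A + A| ≤ |A|(|A|+1)/2, i.e. 11 ≤ |A + A| ≤ 21.
Lower bound 2|A|-1 is attained iff A is an arithmetic progression.
Enumerate sums a + a' for a ≤ a' (symmetric, so this suffices):
a = -6: -6+-6=-12, -6+-4=-10, -6+-1=-7, -6+1=-5, -6+10=4, -6+11=5
a = -4: -4+-4=-8, -4+-1=-5, -4+1=-3, -4+10=6, -4+11=7
a = -1: -1+-1=-2, -1+1=0, -1+10=9, -1+11=10
a = 1: 1+1=2, 1+10=11, 1+11=12
a = 10: 10+10=20, 10+11=21
a = 11: 11+11=22
Distinct sums: {-12, -10, -8, -7, -5, -3, -2, 0, 2, 4, 5, 6, 7, 9, 10, 11, 12, 20, 21, 22}
|A + A| = 20

|A + A| = 20


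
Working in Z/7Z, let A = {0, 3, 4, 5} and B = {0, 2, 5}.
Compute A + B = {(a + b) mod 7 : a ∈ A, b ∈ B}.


Work in Z/7Z: reduce every sum a + b modulo 7.
Enumerate all 12 pairs:
a = 0: 0+0=0, 0+2=2, 0+5=5
a = 3: 3+0=3, 3+2=5, 3+5=1
a = 4: 4+0=4, 4+2=6, 4+5=2
a = 5: 5+0=5, 5+2=0, 5+5=3
Distinct residues collected: {0, 1, 2, 3, 4, 5, 6}
|A + B| = 7 (out of 7 total residues).

A + B = {0, 1, 2, 3, 4, 5, 6}


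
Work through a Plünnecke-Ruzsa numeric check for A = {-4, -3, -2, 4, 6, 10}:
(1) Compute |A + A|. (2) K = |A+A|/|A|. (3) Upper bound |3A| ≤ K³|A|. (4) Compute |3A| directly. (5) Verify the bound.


|A| = 6.
Step 1: Compute A + A by enumerating all 36 pairs.
A + A = {-8, -7, -6, -5, -4, 0, 1, 2, 3, 4, 6, 7, 8, 10, 12, 14, 16, 20}, so |A + A| = 18.
Step 2: Doubling constant K = |A + A|/|A| = 18/6 = 18/6 ≈ 3.0000.
Step 3: Plünnecke-Ruzsa gives |3A| ≤ K³·|A| = (3.0000)³ · 6 ≈ 162.0000.
Step 4: Compute 3A = A + A + A directly by enumerating all triples (a,b,c) ∈ A³; |3A| = 34.
Step 5: Check 34 ≤ 162.0000? Yes ✓.

K = 18/6, Plünnecke-Ruzsa bound K³|A| ≈ 162.0000, |3A| = 34, inequality holds.


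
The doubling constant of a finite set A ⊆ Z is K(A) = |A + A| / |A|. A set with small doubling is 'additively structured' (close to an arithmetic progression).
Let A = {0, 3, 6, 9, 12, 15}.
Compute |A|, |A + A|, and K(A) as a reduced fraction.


|A| = 6.
Compute A + A by enumerating all 36 pairs.
A + A = {0, 3, 6, 9, 12, 15, 18, 21, 24, 27, 30}, so |A + A| = 11.
K = |A + A| / |A| = 11/6 (already in lowest terms) ≈ 1.8333.
Reference: AP of size 6 gives K = 11/6 ≈ 1.8333; a fully generic set of size 6 gives K ≈ 3.5000.

|A| = 6, |A + A| = 11, K = 11/6.


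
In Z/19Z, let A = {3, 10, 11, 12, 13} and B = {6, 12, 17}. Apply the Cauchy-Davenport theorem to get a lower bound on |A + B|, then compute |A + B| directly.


Cauchy-Davenport: |A + B| ≥ min(p, |A| + |B| - 1) for A, B nonempty in Z/pZ.
|A| = 5, |B| = 3, p = 19.
CD lower bound = min(19, 5 + 3 - 1) = min(19, 7) = 7.
Compute A + B mod 19 directly:
a = 3: 3+6=9, 3+12=15, 3+17=1
a = 10: 10+6=16, 10+12=3, 10+17=8
a = 11: 11+6=17, 11+12=4, 11+17=9
a = 12: 12+6=18, 12+12=5, 12+17=10
a = 13: 13+6=0, 13+12=6, 13+17=11
A + B = {0, 1, 3, 4, 5, 6, 8, 9, 10, 11, 15, 16, 17, 18}, so |A + B| = 14.
Verify: 14 ≥ 7? Yes ✓.

CD lower bound = 7, actual |A + B| = 14.


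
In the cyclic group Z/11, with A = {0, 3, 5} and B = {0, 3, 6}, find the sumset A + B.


Work in Z/11Z: reduce every sum a + b modulo 11.
Enumerate all 9 pairs:
a = 0: 0+0=0, 0+3=3, 0+6=6
a = 3: 3+0=3, 3+3=6, 3+6=9
a = 5: 5+0=5, 5+3=8, 5+6=0
Distinct residues collected: {0, 3, 5, 6, 8, 9}
|A + B| = 6 (out of 11 total residues).

A + B = {0, 3, 5, 6, 8, 9}


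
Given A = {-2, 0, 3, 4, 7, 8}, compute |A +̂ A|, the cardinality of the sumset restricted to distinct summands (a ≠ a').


Restricted sumset: A +̂ A = {a + a' : a ∈ A, a' ∈ A, a ≠ a'}.
Equivalently, take A + A and drop any sum 2a that is achievable ONLY as a + a for a ∈ A (i.e. sums representable only with equal summands).
Enumerate pairs (a, a') with a < a' (symmetric, so each unordered pair gives one sum; this covers all a ≠ a'):
  -2 + 0 = -2
  -2 + 3 = 1
  -2 + 4 = 2
  -2 + 7 = 5
  -2 + 8 = 6
  0 + 3 = 3
  0 + 4 = 4
  0 + 7 = 7
  0 + 8 = 8
  3 + 4 = 7
  3 + 7 = 10
  3 + 8 = 11
  4 + 7 = 11
  4 + 8 = 12
  7 + 8 = 15
Collected distinct sums: {-2, 1, 2, 3, 4, 5, 6, 7, 8, 10, 11, 12, 15}
|A +̂ A| = 13
(Reference bound: |A +̂ A| ≥ 2|A| - 3 for |A| ≥ 2, with |A| = 6 giving ≥ 9.)

|A +̂ A| = 13


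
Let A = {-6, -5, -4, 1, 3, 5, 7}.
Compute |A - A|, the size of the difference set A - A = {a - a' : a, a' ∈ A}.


A - A = {a - a' : a, a' ∈ A}; |A| = 7.
Bounds: 2|A|-1 ≤ |A - A| ≤ |A|² - |A| + 1, i.e. 13 ≤ |A - A| ≤ 43.
Note: 0 ∈ A - A always (from a - a). The set is symmetric: if d ∈ A - A then -d ∈ A - A.
Enumerate nonzero differences d = a - a' with a > a' (then include -d):
Positive differences: {1, 2, 4, 5, 6, 7, 8, 9, 10, 11, 12, 13}
Full difference set: {0} ∪ (positive diffs) ∪ (negative diffs).
|A - A| = 1 + 2·12 = 25 (matches direct enumeration: 25).

|A - A| = 25


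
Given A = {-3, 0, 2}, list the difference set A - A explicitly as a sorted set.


A - A = {a - a' : a, a' ∈ A}.
Compute a - a' for each ordered pair (a, a'):
a = -3: -3--3=0, -3-0=-3, -3-2=-5
a = 0: 0--3=3, 0-0=0, 0-2=-2
a = 2: 2--3=5, 2-0=2, 2-2=0
Collecting distinct values (and noting 0 appears from a-a):
A - A = {-5, -3, -2, 0, 2, 3, 5}
|A - A| = 7

A - A = {-5, -3, -2, 0, 2, 3, 5}


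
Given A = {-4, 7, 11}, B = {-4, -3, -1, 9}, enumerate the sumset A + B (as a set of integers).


A + B = {a + b : a ∈ A, b ∈ B}.
Enumerate all |A|·|B| = 3·4 = 12 pairs (a, b) and collect distinct sums.
a = -4: -4+-4=-8, -4+-3=-7, -4+-1=-5, -4+9=5
a = 7: 7+-4=3, 7+-3=4, 7+-1=6, 7+9=16
a = 11: 11+-4=7, 11+-3=8, 11+-1=10, 11+9=20
Collecting distinct sums: A + B = {-8, -7, -5, 3, 4, 5, 6, 7, 8, 10, 16, 20}
|A + B| = 12

A + B = {-8, -7, -5, 3, 4, 5, 6, 7, 8, 10, 16, 20}


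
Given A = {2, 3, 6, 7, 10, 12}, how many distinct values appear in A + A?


A + A = {a + a' : a, a' ∈ A}; |A| = 6.
General bounds: 2|A| - 1 ≤ |A + A| ≤ |A|(|A|+1)/2, i.e. 11 ≤ |A + A| ≤ 21.
Lower bound 2|A|-1 is attained iff A is an arithmetic progression.
Enumerate sums a + a' for a ≤ a' (symmetric, so this suffices):
a = 2: 2+2=4, 2+3=5, 2+6=8, 2+7=9, 2+10=12, 2+12=14
a = 3: 3+3=6, 3+6=9, 3+7=10, 3+10=13, 3+12=15
a = 6: 6+6=12, 6+7=13, 6+10=16, 6+12=18
a = 7: 7+7=14, 7+10=17, 7+12=19
a = 10: 10+10=20, 10+12=22
a = 12: 12+12=24
Distinct sums: {4, 5, 6, 8, 9, 10, 12, 13, 14, 15, 16, 17, 18, 19, 20, 22, 24}
|A + A| = 17

|A + A| = 17


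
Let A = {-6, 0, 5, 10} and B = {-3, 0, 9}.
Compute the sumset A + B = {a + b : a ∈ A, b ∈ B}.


A + B = {a + b : a ∈ A, b ∈ B}.
Enumerate all |A|·|B| = 4·3 = 12 pairs (a, b) and collect distinct sums.
a = -6: -6+-3=-9, -6+0=-6, -6+9=3
a = 0: 0+-3=-3, 0+0=0, 0+9=9
a = 5: 5+-3=2, 5+0=5, 5+9=14
a = 10: 10+-3=7, 10+0=10, 10+9=19
Collecting distinct sums: A + B = {-9, -6, -3, 0, 2, 3, 5, 7, 9, 10, 14, 19}
|A + B| = 12

A + B = {-9, -6, -3, 0, 2, 3, 5, 7, 9, 10, 14, 19}


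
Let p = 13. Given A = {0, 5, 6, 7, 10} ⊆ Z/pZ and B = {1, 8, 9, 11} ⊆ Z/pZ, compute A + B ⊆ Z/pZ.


Work in Z/13Z: reduce every sum a + b modulo 13.
Enumerate all 20 pairs:
a = 0: 0+1=1, 0+8=8, 0+9=9, 0+11=11
a = 5: 5+1=6, 5+8=0, 5+9=1, 5+11=3
a = 6: 6+1=7, 6+8=1, 6+9=2, 6+11=4
a = 7: 7+1=8, 7+8=2, 7+9=3, 7+11=5
a = 10: 10+1=11, 10+8=5, 10+9=6, 10+11=8
Distinct residues collected: {0, 1, 2, 3, 4, 5, 6, 7, 8, 9, 11}
|A + B| = 11 (out of 13 total residues).

A + B = {0, 1, 2, 3, 4, 5, 6, 7, 8, 9, 11}


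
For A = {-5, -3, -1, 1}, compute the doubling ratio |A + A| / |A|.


|A| = 4.
Compute A + A by enumerating all 16 pairs.
A + A = {-10, -8, -6, -4, -2, 0, 2}, so |A + A| = 7.
K = |A + A| / |A| = 7/4 (already in lowest terms) ≈ 1.7500.
Reference: AP of size 4 gives K = 7/4 ≈ 1.7500; a fully generic set of size 4 gives K ≈ 2.5000.

|A| = 4, |A + A| = 7, K = 7/4.


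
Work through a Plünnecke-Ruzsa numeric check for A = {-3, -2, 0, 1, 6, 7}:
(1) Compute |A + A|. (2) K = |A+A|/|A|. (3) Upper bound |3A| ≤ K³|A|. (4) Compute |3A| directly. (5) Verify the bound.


|A| = 6.
Step 1: Compute A + A by enumerating all 36 pairs.
A + A = {-6, -5, -4, -3, -2, -1, 0, 1, 2, 3, 4, 5, 6, 7, 8, 12, 13, 14}, so |A + A| = 18.
Step 2: Doubling constant K = |A + A|/|A| = 18/6 = 18/6 ≈ 3.0000.
Step 3: Plünnecke-Ruzsa gives |3A| ≤ K³·|A| = (3.0000)³ · 6 ≈ 162.0000.
Step 4: Compute 3A = A + A + A directly by enumerating all triples (a,b,c) ∈ A³; |3A| = 29.
Step 5: Check 29 ≤ 162.0000? Yes ✓.

K = 18/6, Plünnecke-Ruzsa bound K³|A| ≈ 162.0000, |3A| = 29, inequality holds.


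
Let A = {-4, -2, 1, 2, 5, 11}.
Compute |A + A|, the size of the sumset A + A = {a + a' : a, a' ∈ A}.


A + A = {a + a' : a, a' ∈ A}; |A| = 6.
General bounds: 2|A| - 1 ≤ |A + A| ≤ |A|(|A|+1)/2, i.e. 11 ≤ |A + A| ≤ 21.
Lower bound 2|A|-1 is attained iff A is an arithmetic progression.
Enumerate sums a + a' for a ≤ a' (symmetric, so this suffices):
a = -4: -4+-4=-8, -4+-2=-6, -4+1=-3, -4+2=-2, -4+5=1, -4+11=7
a = -2: -2+-2=-4, -2+1=-1, -2+2=0, -2+5=3, -2+11=9
a = 1: 1+1=2, 1+2=3, 1+5=6, 1+11=12
a = 2: 2+2=4, 2+5=7, 2+11=13
a = 5: 5+5=10, 5+11=16
a = 11: 11+11=22
Distinct sums: {-8, -6, -4, -3, -2, -1, 0, 1, 2, 3, 4, 6, 7, 9, 10, 12, 13, 16, 22}
|A + A| = 19

|A + A| = 19


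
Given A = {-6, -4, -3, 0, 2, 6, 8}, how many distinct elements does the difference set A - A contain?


A - A = {a - a' : a, a' ∈ A}; |A| = 7.
Bounds: 2|A|-1 ≤ |A - A| ≤ |A|² - |A| + 1, i.e. 13 ≤ |A - A| ≤ 43.
Note: 0 ∈ A - A always (from a - a). The set is symmetric: if d ∈ A - A then -d ∈ A - A.
Enumerate nonzero differences d = a - a' with a > a' (then include -d):
Positive differences: {1, 2, 3, 4, 5, 6, 8, 9, 10, 11, 12, 14}
Full difference set: {0} ∪ (positive diffs) ∪ (negative diffs).
|A - A| = 1 + 2·12 = 25 (matches direct enumeration: 25).

|A - A| = 25


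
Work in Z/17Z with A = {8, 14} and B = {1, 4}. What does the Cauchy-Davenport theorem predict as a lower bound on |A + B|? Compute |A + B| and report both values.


Cauchy-Davenport: |A + B| ≥ min(p, |A| + |B| - 1) for A, B nonempty in Z/pZ.
|A| = 2, |B| = 2, p = 17.
CD lower bound = min(17, 2 + 2 - 1) = min(17, 3) = 3.
Compute A + B mod 17 directly:
a = 8: 8+1=9, 8+4=12
a = 14: 14+1=15, 14+4=1
A + B = {1, 9, 12, 15}, so |A + B| = 4.
Verify: 4 ≥ 3? Yes ✓.

CD lower bound = 3, actual |A + B| = 4.


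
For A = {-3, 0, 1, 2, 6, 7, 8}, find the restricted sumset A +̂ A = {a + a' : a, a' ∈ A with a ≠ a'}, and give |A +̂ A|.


Restricted sumset: A +̂ A = {a + a' : a ∈ A, a' ∈ A, a ≠ a'}.
Equivalently, take A + A and drop any sum 2a that is achievable ONLY as a + a for a ∈ A (i.e. sums representable only with equal summands).
Enumerate pairs (a, a') with a < a' (symmetric, so each unordered pair gives one sum; this covers all a ≠ a'):
  -3 + 0 = -3
  -3 + 1 = -2
  -3 + 2 = -1
  -3 + 6 = 3
  -3 + 7 = 4
  -3 + 8 = 5
  0 + 1 = 1
  0 + 2 = 2
  0 + 6 = 6
  0 + 7 = 7
  0 + 8 = 8
  1 + 2 = 3
  1 + 6 = 7
  1 + 7 = 8
  1 + 8 = 9
  2 + 6 = 8
  2 + 7 = 9
  2 + 8 = 10
  6 + 7 = 13
  6 + 8 = 14
  7 + 8 = 15
Collected distinct sums: {-3, -2, -1, 1, 2, 3, 4, 5, 6, 7, 8, 9, 10, 13, 14, 15}
|A +̂ A| = 16
(Reference bound: |A +̂ A| ≥ 2|A| - 3 for |A| ≥ 2, with |A| = 7 giving ≥ 11.)

|A +̂ A| = 16


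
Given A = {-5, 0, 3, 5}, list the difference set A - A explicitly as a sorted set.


A - A = {a - a' : a, a' ∈ A}.
Compute a - a' for each ordered pair (a, a'):
a = -5: -5--5=0, -5-0=-5, -5-3=-8, -5-5=-10
a = 0: 0--5=5, 0-0=0, 0-3=-3, 0-5=-5
a = 3: 3--5=8, 3-0=3, 3-3=0, 3-5=-2
a = 5: 5--5=10, 5-0=5, 5-3=2, 5-5=0
Collecting distinct values (and noting 0 appears from a-a):
A - A = {-10, -8, -5, -3, -2, 0, 2, 3, 5, 8, 10}
|A - A| = 11

A - A = {-10, -8, -5, -3, -2, 0, 2, 3, 5, 8, 10}


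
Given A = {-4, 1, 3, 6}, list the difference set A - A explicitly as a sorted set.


A - A = {a - a' : a, a' ∈ A}.
Compute a - a' for each ordered pair (a, a'):
a = -4: -4--4=0, -4-1=-5, -4-3=-7, -4-6=-10
a = 1: 1--4=5, 1-1=0, 1-3=-2, 1-6=-5
a = 3: 3--4=7, 3-1=2, 3-3=0, 3-6=-3
a = 6: 6--4=10, 6-1=5, 6-3=3, 6-6=0
Collecting distinct values (and noting 0 appears from a-a):
A - A = {-10, -7, -5, -3, -2, 0, 2, 3, 5, 7, 10}
|A - A| = 11

A - A = {-10, -7, -5, -3, -2, 0, 2, 3, 5, 7, 10}


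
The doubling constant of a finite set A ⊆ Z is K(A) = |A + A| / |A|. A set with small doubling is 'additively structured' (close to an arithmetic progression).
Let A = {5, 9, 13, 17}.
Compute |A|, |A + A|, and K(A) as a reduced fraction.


|A| = 4.
Compute A + A by enumerating all 16 pairs.
A + A = {10, 14, 18, 22, 26, 30, 34}, so |A + A| = 7.
K = |A + A| / |A| = 7/4 (already in lowest terms) ≈ 1.7500.
Reference: AP of size 4 gives K = 7/4 ≈ 1.7500; a fully generic set of size 4 gives K ≈ 2.5000.

|A| = 4, |A + A| = 7, K = 7/4.


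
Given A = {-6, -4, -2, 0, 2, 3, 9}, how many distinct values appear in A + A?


A + A = {a + a' : a, a' ∈ A}; |A| = 7.
General bounds: 2|A| - 1 ≤ |A + A| ≤ |A|(|A|+1)/2, i.e. 13 ≤ |A + A| ≤ 28.
Lower bound 2|A|-1 is attained iff A is an arithmetic progression.
Enumerate sums a + a' for a ≤ a' (symmetric, so this suffices):
a = -6: -6+-6=-12, -6+-4=-10, -6+-2=-8, -6+0=-6, -6+2=-4, -6+3=-3, -6+9=3
a = -4: -4+-4=-8, -4+-2=-6, -4+0=-4, -4+2=-2, -4+3=-1, -4+9=5
a = -2: -2+-2=-4, -2+0=-2, -2+2=0, -2+3=1, -2+9=7
a = 0: 0+0=0, 0+2=2, 0+3=3, 0+9=9
a = 2: 2+2=4, 2+3=5, 2+9=11
a = 3: 3+3=6, 3+9=12
a = 9: 9+9=18
Distinct sums: {-12, -10, -8, -6, -4, -3, -2, -1, 0, 1, 2, 3, 4, 5, 6, 7, 9, 11, 12, 18}
|A + A| = 20

|A + A| = 20


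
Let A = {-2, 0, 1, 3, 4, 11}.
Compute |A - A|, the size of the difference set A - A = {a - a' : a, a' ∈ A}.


A - A = {a - a' : a, a' ∈ A}; |A| = 6.
Bounds: 2|A|-1 ≤ |A - A| ≤ |A|² - |A| + 1, i.e. 11 ≤ |A - A| ≤ 31.
Note: 0 ∈ A - A always (from a - a). The set is symmetric: if d ∈ A - A then -d ∈ A - A.
Enumerate nonzero differences d = a - a' with a > a' (then include -d):
Positive differences: {1, 2, 3, 4, 5, 6, 7, 8, 10, 11, 13}
Full difference set: {0} ∪ (positive diffs) ∪ (negative diffs).
|A - A| = 1 + 2·11 = 23 (matches direct enumeration: 23).

|A - A| = 23


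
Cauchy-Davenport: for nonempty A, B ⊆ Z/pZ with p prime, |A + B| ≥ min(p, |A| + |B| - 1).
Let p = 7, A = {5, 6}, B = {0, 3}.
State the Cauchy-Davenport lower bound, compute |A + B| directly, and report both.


Cauchy-Davenport: |A + B| ≥ min(p, |A| + |B| - 1) for A, B nonempty in Z/pZ.
|A| = 2, |B| = 2, p = 7.
CD lower bound = min(7, 2 + 2 - 1) = min(7, 3) = 3.
Compute A + B mod 7 directly:
a = 5: 5+0=5, 5+3=1
a = 6: 6+0=6, 6+3=2
A + B = {1, 2, 5, 6}, so |A + B| = 4.
Verify: 4 ≥ 3? Yes ✓.

CD lower bound = 3, actual |A + B| = 4.


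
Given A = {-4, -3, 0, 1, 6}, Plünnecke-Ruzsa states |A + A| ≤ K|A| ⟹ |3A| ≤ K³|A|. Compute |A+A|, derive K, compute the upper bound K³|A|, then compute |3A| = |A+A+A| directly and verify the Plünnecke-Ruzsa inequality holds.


|A| = 5.
Step 1: Compute A + A by enumerating all 25 pairs.
A + A = {-8, -7, -6, -4, -3, -2, 0, 1, 2, 3, 6, 7, 12}, so |A + A| = 13.
Step 2: Doubling constant K = |A + A|/|A| = 13/5 = 13/5 ≈ 2.6000.
Step 3: Plünnecke-Ruzsa gives |3A| ≤ K³·|A| = (2.6000)³ · 5 ≈ 87.8800.
Step 4: Compute 3A = A + A + A directly by enumerating all triples (a,b,c) ∈ A³; |3A| = 24.
Step 5: Check 24 ≤ 87.8800? Yes ✓.

K = 13/5, Plünnecke-Ruzsa bound K³|A| ≈ 87.8800, |3A| = 24, inequality holds.


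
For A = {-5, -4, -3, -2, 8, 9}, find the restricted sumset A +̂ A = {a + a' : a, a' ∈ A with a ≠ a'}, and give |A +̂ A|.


Restricted sumset: A +̂ A = {a + a' : a ∈ A, a' ∈ A, a ≠ a'}.
Equivalently, take A + A and drop any sum 2a that is achievable ONLY as a + a for a ∈ A (i.e. sums representable only with equal summands).
Enumerate pairs (a, a') with a < a' (symmetric, so each unordered pair gives one sum; this covers all a ≠ a'):
  -5 + -4 = -9
  -5 + -3 = -8
  -5 + -2 = -7
  -5 + 8 = 3
  -5 + 9 = 4
  -4 + -3 = -7
  -4 + -2 = -6
  -4 + 8 = 4
  -4 + 9 = 5
  -3 + -2 = -5
  -3 + 8 = 5
  -3 + 9 = 6
  -2 + 8 = 6
  -2 + 9 = 7
  8 + 9 = 17
Collected distinct sums: {-9, -8, -7, -6, -5, 3, 4, 5, 6, 7, 17}
|A +̂ A| = 11
(Reference bound: |A +̂ A| ≥ 2|A| - 3 for |A| ≥ 2, with |A| = 6 giving ≥ 9.)

|A +̂ A| = 11


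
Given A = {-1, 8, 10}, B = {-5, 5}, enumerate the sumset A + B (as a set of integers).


A + B = {a + b : a ∈ A, b ∈ B}.
Enumerate all |A|·|B| = 3·2 = 6 pairs (a, b) and collect distinct sums.
a = -1: -1+-5=-6, -1+5=4
a = 8: 8+-5=3, 8+5=13
a = 10: 10+-5=5, 10+5=15
Collecting distinct sums: A + B = {-6, 3, 4, 5, 13, 15}
|A + B| = 6

A + B = {-6, 3, 4, 5, 13, 15}


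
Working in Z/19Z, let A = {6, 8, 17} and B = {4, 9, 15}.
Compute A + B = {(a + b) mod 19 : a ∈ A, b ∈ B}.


Work in Z/19Z: reduce every sum a + b modulo 19.
Enumerate all 9 pairs:
a = 6: 6+4=10, 6+9=15, 6+15=2
a = 8: 8+4=12, 8+9=17, 8+15=4
a = 17: 17+4=2, 17+9=7, 17+15=13
Distinct residues collected: {2, 4, 7, 10, 12, 13, 15, 17}
|A + B| = 8 (out of 19 total residues).

A + B = {2, 4, 7, 10, 12, 13, 15, 17}


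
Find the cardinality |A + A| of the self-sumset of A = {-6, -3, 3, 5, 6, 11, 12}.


A + A = {a + a' : a, a' ∈ A}; |A| = 7.
General bounds: 2|A| - 1 ≤ |A + A| ≤ |A|(|A|+1)/2, i.e. 13 ≤ |A + A| ≤ 28.
Lower bound 2|A|-1 is attained iff A is an arithmetic progression.
Enumerate sums a + a' for a ≤ a' (symmetric, so this suffices):
a = -6: -6+-6=-12, -6+-3=-9, -6+3=-3, -6+5=-1, -6+6=0, -6+11=5, -6+12=6
a = -3: -3+-3=-6, -3+3=0, -3+5=2, -3+6=3, -3+11=8, -3+12=9
a = 3: 3+3=6, 3+5=8, 3+6=9, 3+11=14, 3+12=15
a = 5: 5+5=10, 5+6=11, 5+11=16, 5+12=17
a = 6: 6+6=12, 6+11=17, 6+12=18
a = 11: 11+11=22, 11+12=23
a = 12: 12+12=24
Distinct sums: {-12, -9, -6, -3, -1, 0, 2, 3, 5, 6, 8, 9, 10, 11, 12, 14, 15, 16, 17, 18, 22, 23, 24}
|A + A| = 23

|A + A| = 23


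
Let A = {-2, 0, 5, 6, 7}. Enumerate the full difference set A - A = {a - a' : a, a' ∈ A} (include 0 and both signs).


A - A = {a - a' : a, a' ∈ A}.
Compute a - a' for each ordered pair (a, a'):
a = -2: -2--2=0, -2-0=-2, -2-5=-7, -2-6=-8, -2-7=-9
a = 0: 0--2=2, 0-0=0, 0-5=-5, 0-6=-6, 0-7=-7
a = 5: 5--2=7, 5-0=5, 5-5=0, 5-6=-1, 5-7=-2
a = 6: 6--2=8, 6-0=6, 6-5=1, 6-6=0, 6-7=-1
a = 7: 7--2=9, 7-0=7, 7-5=2, 7-6=1, 7-7=0
Collecting distinct values (and noting 0 appears from a-a):
A - A = {-9, -8, -7, -6, -5, -2, -1, 0, 1, 2, 5, 6, 7, 8, 9}
|A - A| = 15

A - A = {-9, -8, -7, -6, -5, -2, -1, 0, 1, 2, 5, 6, 7, 8, 9}


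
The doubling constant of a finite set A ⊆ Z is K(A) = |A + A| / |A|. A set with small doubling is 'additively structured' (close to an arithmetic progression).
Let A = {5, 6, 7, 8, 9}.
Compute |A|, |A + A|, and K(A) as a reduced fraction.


|A| = 5.
Compute A + A by enumerating all 25 pairs.
A + A = {10, 11, 12, 13, 14, 15, 16, 17, 18}, so |A + A| = 9.
K = |A + A| / |A| = 9/5 (already in lowest terms) ≈ 1.8000.
Reference: AP of size 5 gives K = 9/5 ≈ 1.8000; a fully generic set of size 5 gives K ≈ 3.0000.

|A| = 5, |A + A| = 9, K = 9/5.


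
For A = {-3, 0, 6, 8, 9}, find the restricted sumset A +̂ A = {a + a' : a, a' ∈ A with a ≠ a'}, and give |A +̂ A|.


Restricted sumset: A +̂ A = {a + a' : a ∈ A, a' ∈ A, a ≠ a'}.
Equivalently, take A + A and drop any sum 2a that is achievable ONLY as a + a for a ∈ A (i.e. sums representable only with equal summands).
Enumerate pairs (a, a') with a < a' (symmetric, so each unordered pair gives one sum; this covers all a ≠ a'):
  -3 + 0 = -3
  -3 + 6 = 3
  -3 + 8 = 5
  -3 + 9 = 6
  0 + 6 = 6
  0 + 8 = 8
  0 + 9 = 9
  6 + 8 = 14
  6 + 9 = 15
  8 + 9 = 17
Collected distinct sums: {-3, 3, 5, 6, 8, 9, 14, 15, 17}
|A +̂ A| = 9
(Reference bound: |A +̂ A| ≥ 2|A| - 3 for |A| ≥ 2, with |A| = 5 giving ≥ 7.)

|A +̂ A| = 9


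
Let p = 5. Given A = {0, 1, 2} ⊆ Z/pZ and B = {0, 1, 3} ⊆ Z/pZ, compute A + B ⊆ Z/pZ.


Work in Z/5Z: reduce every sum a + b modulo 5.
Enumerate all 9 pairs:
a = 0: 0+0=0, 0+1=1, 0+3=3
a = 1: 1+0=1, 1+1=2, 1+3=4
a = 2: 2+0=2, 2+1=3, 2+3=0
Distinct residues collected: {0, 1, 2, 3, 4}
|A + B| = 5 (out of 5 total residues).

A + B = {0, 1, 2, 3, 4}


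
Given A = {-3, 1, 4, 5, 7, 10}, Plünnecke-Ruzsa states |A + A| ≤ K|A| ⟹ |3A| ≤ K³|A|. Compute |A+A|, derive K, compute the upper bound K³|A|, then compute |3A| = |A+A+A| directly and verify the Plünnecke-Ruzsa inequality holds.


|A| = 6.
Step 1: Compute A + A by enumerating all 36 pairs.
A + A = {-6, -2, 1, 2, 4, 5, 6, 7, 8, 9, 10, 11, 12, 14, 15, 17, 20}, so |A + A| = 17.
Step 2: Doubling constant K = |A + A|/|A| = 17/6 = 17/6 ≈ 2.8333.
Step 3: Plünnecke-Ruzsa gives |3A| ≤ K³·|A| = (2.8333)³ · 6 ≈ 136.4722.
Step 4: Compute 3A = A + A + A directly by enumerating all triples (a,b,c) ∈ A³; |3A| = 30.
Step 5: Check 30 ≤ 136.4722? Yes ✓.

K = 17/6, Plünnecke-Ruzsa bound K³|A| ≈ 136.4722, |3A| = 30, inequality holds.


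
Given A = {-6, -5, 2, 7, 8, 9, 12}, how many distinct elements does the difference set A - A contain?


A - A = {a - a' : a, a' ∈ A}; |A| = 7.
Bounds: 2|A|-1 ≤ |A - A| ≤ |A|² - |A| + 1, i.e. 13 ≤ |A - A| ≤ 43.
Note: 0 ∈ A - A always (from a - a). The set is symmetric: if d ∈ A - A then -d ∈ A - A.
Enumerate nonzero differences d = a - a' with a > a' (then include -d):
Positive differences: {1, 2, 3, 4, 5, 6, 7, 8, 10, 12, 13, 14, 15, 17, 18}
Full difference set: {0} ∪ (positive diffs) ∪ (negative diffs).
|A - A| = 1 + 2·15 = 31 (matches direct enumeration: 31).

|A - A| = 31


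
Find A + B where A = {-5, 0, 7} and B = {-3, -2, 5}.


A + B = {a + b : a ∈ A, b ∈ B}.
Enumerate all |A|·|B| = 3·3 = 9 pairs (a, b) and collect distinct sums.
a = -5: -5+-3=-8, -5+-2=-7, -5+5=0
a = 0: 0+-3=-3, 0+-2=-2, 0+5=5
a = 7: 7+-3=4, 7+-2=5, 7+5=12
Collecting distinct sums: A + B = {-8, -7, -3, -2, 0, 4, 5, 12}
|A + B| = 8

A + B = {-8, -7, -3, -2, 0, 4, 5, 12}


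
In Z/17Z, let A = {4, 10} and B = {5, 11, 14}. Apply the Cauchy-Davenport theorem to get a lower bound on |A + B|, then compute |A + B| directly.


Cauchy-Davenport: |A + B| ≥ min(p, |A| + |B| - 1) for A, B nonempty in Z/pZ.
|A| = 2, |B| = 3, p = 17.
CD lower bound = min(17, 2 + 3 - 1) = min(17, 4) = 4.
Compute A + B mod 17 directly:
a = 4: 4+5=9, 4+11=15, 4+14=1
a = 10: 10+5=15, 10+11=4, 10+14=7
A + B = {1, 4, 7, 9, 15}, so |A + B| = 5.
Verify: 5 ≥ 4? Yes ✓.

CD lower bound = 4, actual |A + B| = 5.


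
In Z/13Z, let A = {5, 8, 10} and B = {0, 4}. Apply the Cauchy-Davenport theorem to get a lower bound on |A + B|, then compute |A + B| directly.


Cauchy-Davenport: |A + B| ≥ min(p, |A| + |B| - 1) for A, B nonempty in Z/pZ.
|A| = 3, |B| = 2, p = 13.
CD lower bound = min(13, 3 + 2 - 1) = min(13, 4) = 4.
Compute A + B mod 13 directly:
a = 5: 5+0=5, 5+4=9
a = 8: 8+0=8, 8+4=12
a = 10: 10+0=10, 10+4=1
A + B = {1, 5, 8, 9, 10, 12}, so |A + B| = 6.
Verify: 6 ≥ 4? Yes ✓.

CD lower bound = 4, actual |A + B| = 6.


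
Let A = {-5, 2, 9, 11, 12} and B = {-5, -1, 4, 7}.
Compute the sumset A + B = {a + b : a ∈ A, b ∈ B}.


A + B = {a + b : a ∈ A, b ∈ B}.
Enumerate all |A|·|B| = 5·4 = 20 pairs (a, b) and collect distinct sums.
a = -5: -5+-5=-10, -5+-1=-6, -5+4=-1, -5+7=2
a = 2: 2+-5=-3, 2+-1=1, 2+4=6, 2+7=9
a = 9: 9+-5=4, 9+-1=8, 9+4=13, 9+7=16
a = 11: 11+-5=6, 11+-1=10, 11+4=15, 11+7=18
a = 12: 12+-5=7, 12+-1=11, 12+4=16, 12+7=19
Collecting distinct sums: A + B = {-10, -6, -3, -1, 1, 2, 4, 6, 7, 8, 9, 10, 11, 13, 15, 16, 18, 19}
|A + B| = 18

A + B = {-10, -6, -3, -1, 1, 2, 4, 6, 7, 8, 9, 10, 11, 13, 15, 16, 18, 19}


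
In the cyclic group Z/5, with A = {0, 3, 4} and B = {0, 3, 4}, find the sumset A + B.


Work in Z/5Z: reduce every sum a + b modulo 5.
Enumerate all 9 pairs:
a = 0: 0+0=0, 0+3=3, 0+4=4
a = 3: 3+0=3, 3+3=1, 3+4=2
a = 4: 4+0=4, 4+3=2, 4+4=3
Distinct residues collected: {0, 1, 2, 3, 4}
|A + B| = 5 (out of 5 total residues).

A + B = {0, 1, 2, 3, 4}


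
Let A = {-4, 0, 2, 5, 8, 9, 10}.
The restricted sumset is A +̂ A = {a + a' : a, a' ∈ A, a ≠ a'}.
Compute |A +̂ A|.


Restricted sumset: A +̂ A = {a + a' : a ∈ A, a' ∈ A, a ≠ a'}.
Equivalently, take A + A and drop any sum 2a that is achievable ONLY as a + a for a ∈ A (i.e. sums representable only with equal summands).
Enumerate pairs (a, a') with a < a' (symmetric, so each unordered pair gives one sum; this covers all a ≠ a'):
  -4 + 0 = -4
  -4 + 2 = -2
  -4 + 5 = 1
  -4 + 8 = 4
  -4 + 9 = 5
  -4 + 10 = 6
  0 + 2 = 2
  0 + 5 = 5
  0 + 8 = 8
  0 + 9 = 9
  0 + 10 = 10
  2 + 5 = 7
  2 + 8 = 10
  2 + 9 = 11
  2 + 10 = 12
  5 + 8 = 13
  5 + 9 = 14
  5 + 10 = 15
  8 + 9 = 17
  8 + 10 = 18
  9 + 10 = 19
Collected distinct sums: {-4, -2, 1, 2, 4, 5, 6, 7, 8, 9, 10, 11, 12, 13, 14, 15, 17, 18, 19}
|A +̂ A| = 19
(Reference bound: |A +̂ A| ≥ 2|A| - 3 for |A| ≥ 2, with |A| = 7 giving ≥ 11.)

|A +̂ A| = 19


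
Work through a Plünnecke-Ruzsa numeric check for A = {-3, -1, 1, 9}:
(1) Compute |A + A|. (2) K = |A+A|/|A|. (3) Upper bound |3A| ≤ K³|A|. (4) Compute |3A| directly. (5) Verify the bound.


|A| = 4.
Step 1: Compute A + A by enumerating all 16 pairs.
A + A = {-6, -4, -2, 0, 2, 6, 8, 10, 18}, so |A + A| = 9.
Step 2: Doubling constant K = |A + A|/|A| = 9/4 = 9/4 ≈ 2.2500.
Step 3: Plünnecke-Ruzsa gives |3A| ≤ K³·|A| = (2.2500)³ · 4 ≈ 45.5625.
Step 4: Compute 3A = A + A + A directly by enumerating all triples (a,b,c) ∈ A³; |3A| = 15.
Step 5: Check 15 ≤ 45.5625? Yes ✓.

K = 9/4, Plünnecke-Ruzsa bound K³|A| ≈ 45.5625, |3A| = 15, inequality holds.


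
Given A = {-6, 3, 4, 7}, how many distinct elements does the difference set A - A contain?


A - A = {a - a' : a, a' ∈ A}; |A| = 4.
Bounds: 2|A|-1 ≤ |A - A| ≤ |A|² - |A| + 1, i.e. 7 ≤ |A - A| ≤ 13.
Note: 0 ∈ A - A always (from a - a). The set is symmetric: if d ∈ A - A then -d ∈ A - A.
Enumerate nonzero differences d = a - a' with a > a' (then include -d):
Positive differences: {1, 3, 4, 9, 10, 13}
Full difference set: {0} ∪ (positive diffs) ∪ (negative diffs).
|A - A| = 1 + 2·6 = 13 (matches direct enumeration: 13).

|A - A| = 13
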